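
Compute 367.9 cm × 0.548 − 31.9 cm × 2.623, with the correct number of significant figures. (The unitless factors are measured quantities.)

367.9 × 0.548 = 201.6092 → 202 cm (3 s.f., last digit at the 10^0 place).
31.9 × 2.623 = 83.6737 → 83.7 cm (3 s.f., last digit at the 10^-1 place).
Difference: 117.9355 cm; keep the coarser place, 10^0.
Result: 118 cm.

118 cm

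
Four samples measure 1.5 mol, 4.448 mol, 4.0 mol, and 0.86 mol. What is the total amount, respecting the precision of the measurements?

1.5 mol + 4.448 mol + 4.0 mol + 0.86 mol = 10.808 mol.
Addition/subtraction keeps the fewest decimal places: 1.5 → 1 decimal place, 4.448 → 3 decimal places, 4.0 → 1 decimal place, 0.86 → 2 decimal places; limit is 1.
Rounded to 1 decimal place: 10.8 mol.

10.8 mol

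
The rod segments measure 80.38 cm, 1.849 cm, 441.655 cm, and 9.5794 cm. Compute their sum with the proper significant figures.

80.38 cm + 1.849 cm + 441.655 cm + 9.5794 cm = 533.4634 cm.
Addition/subtraction keeps the fewest decimal places: 80.38 → 2 decimal places, 1.849 → 3 decimal places, 441.655 → 3 decimal places, 9.5794 → 4 decimal places; limit is 2.
Rounded to 2 decimal places: 533.46 cm.

533.46 cm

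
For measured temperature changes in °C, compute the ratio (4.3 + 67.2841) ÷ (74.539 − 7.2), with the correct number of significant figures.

4.3 + 67.2841 = 71.5841, limited to 1 d.p. → 3 s.f.; 74.539 − 7.2 = 67.339, limited to 1 d.p. → 3 s.f.
Carrying full precision, 71.5841 ÷ 67.339 = 1.0630407342…; keep min(3, 3) = 3 s.f.
Rounded to 3 significant figures: 1.06.

1.06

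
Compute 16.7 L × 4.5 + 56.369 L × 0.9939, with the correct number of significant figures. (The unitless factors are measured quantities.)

131 L

16.7 × 4.5 = 75.15 → 75 L (2 s.f., last digit at the 10^0 place).
56.369 × 0.9939 = 56.0251491 → 56.03 L (4 s.f., last digit at the 10^-2 place).
Sum: 131.1751491 L; keep the coarser place, 10^0.
Result: 131 L.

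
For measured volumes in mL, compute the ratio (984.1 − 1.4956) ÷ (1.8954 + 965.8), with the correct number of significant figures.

1.015

984.1 − 1.4956 = 982.6044, limited to 1 d.p. → 4 s.f.; 1.8954 + 965.8 = 967.6954, limited to 1 d.p. → 4 s.f.
Carrying full precision, 982.6044 ÷ 967.6954 = 1.01540670752…; keep min(4, 4) = 4 s.f.
Rounded to 4 significant figures: 1.015.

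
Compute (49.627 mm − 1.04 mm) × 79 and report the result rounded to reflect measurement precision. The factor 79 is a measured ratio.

3.8 × 10^3 mm

49.627 mm − 1.04 mm = 48.587 mm; the difference is limited to 2 decimal places (4 s.f.).
Carrying full precision, 48.587 × 79 = 3838.373 mm; 79 has 2 s.f., so the result keeps min(4, 2) = 2 s.f.
Rounded to 2 significant figures: 3.8 × 10^3 mm.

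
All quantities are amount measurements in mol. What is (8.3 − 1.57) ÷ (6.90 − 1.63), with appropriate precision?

8.3 − 1.57 = 6.73, limited to 1 d.p. → 2 s.f.; 6.90 − 1.63 = 5.27, limited to 2 d.p. → 3 s.f.
Carrying full precision, 6.73 ÷ 5.27 = 1.2770398482…; keep min(2, 3) = 2 s.f.
Rounded to 2 significant figures: 1.3.

1.3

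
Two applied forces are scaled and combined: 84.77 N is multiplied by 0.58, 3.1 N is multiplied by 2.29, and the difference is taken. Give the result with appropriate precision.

84.77 × 0.58 = 49.1666 → 49 N (2 s.f., last digit at the 10^0 place).
3.1 × 2.29 = 7.099 → 7.1 N (2 s.f., last digit at the 10^-1 place).
Difference: 42.0676 N; keep the coarser place, 10^0.
Result: 42 N.

42 N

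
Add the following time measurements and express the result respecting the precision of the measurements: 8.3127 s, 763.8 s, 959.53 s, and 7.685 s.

1739.3 s

8.3127 s + 763.8 s + 959.53 s + 7.685 s = 1739.3277 s.
Addition/subtraction keeps the fewest decimal places: 8.3127 → 4 decimal places, 763.8 → 1 decimal place, 959.53 → 2 decimal places, 7.685 → 3 decimal places; limit is 1.
Rounded to 1 decimal place: 1739.3 s.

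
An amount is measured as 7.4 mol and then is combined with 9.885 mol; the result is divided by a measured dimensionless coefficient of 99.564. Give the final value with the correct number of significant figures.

0.174 mol

7.4 mol + 9.885 mol = 17.285 mol; the sum is limited to 1 decimal place (3 s.f.).
Carrying full precision, 17.285 ÷ 99.564 = 0.173606926198… mol; 99.564 has 5 s.f., so the result keeps min(3, 5) = 3 s.f.
Rounded to 3 significant figures: 0.174 mol.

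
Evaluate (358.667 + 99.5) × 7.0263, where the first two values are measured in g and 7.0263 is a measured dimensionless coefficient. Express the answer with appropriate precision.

358.667 g + 99.5 g = 458.167 g; the sum is limited to 1 decimal place (4 s.f.).
Carrying full precision, 458.167 × 7.0263 = 3219.2187921 g; 7.0263 has 5 s.f., so the result keeps min(4, 5) = 4 s.f.
Rounded to 4 significant figures: 3219 g.

3219 g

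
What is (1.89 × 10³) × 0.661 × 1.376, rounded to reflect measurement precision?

(1.89 × 10³) × 0.661 × 1.376 = 1719.02304
Multiplication/division keeps the fewest significant figures: 1.89 × 10³ → 3 s.f., 0.661 → 3 s.f., 1.376 → 4 s.f.; limit is 3.
Rounded to 3 significant figures: 1.72 × 10³.

1.72 × 10³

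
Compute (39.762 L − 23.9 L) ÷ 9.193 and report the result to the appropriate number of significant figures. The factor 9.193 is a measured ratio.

1.73 L

39.762 L − 23.9 L = 15.862 L; the difference is limited to 1 decimal place (3 s.f.).
Carrying full precision, 15.862 ÷ 9.193 = 1.72544327205… L; 9.193 has 4 s.f., so the result keeps min(3, 4) = 3 s.f.
Rounded to 3 significant figures: 1.73 L.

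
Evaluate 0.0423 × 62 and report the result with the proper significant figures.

2.6

0.0423 × 62 = 2.6226
Multiplication/division keeps the fewest significant figures: 0.0423 → 3 s.f., 62 → 2 s.f.; limit is 2.
Rounded to 2 significant figures: 2.6.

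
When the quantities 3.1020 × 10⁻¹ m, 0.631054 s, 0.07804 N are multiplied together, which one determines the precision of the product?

3.1020 × 10⁻¹ m → 5 s.f.; 0.631054 s → 6 s.f.; 0.07804 N → 4 s.f.
The fewest is 4 significant figures, from 0.07804 N.

0.07804 N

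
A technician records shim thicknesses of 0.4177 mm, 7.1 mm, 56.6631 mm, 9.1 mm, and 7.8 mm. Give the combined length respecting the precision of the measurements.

81.1 mm

0.4177 mm + 7.1 mm + 56.6631 mm + 9.1 mm + 7.8 mm = 81.0808 mm.
Addition/subtraction keeps the fewest decimal places: 0.4177 → 4 decimal places, 7.1 → 1 decimal place, 56.6631 → 4 decimal places, 9.1 → 1 decimal place, 7.8 → 1 decimal place; limit is 1.
Rounded to 1 decimal place: 81.1 mm.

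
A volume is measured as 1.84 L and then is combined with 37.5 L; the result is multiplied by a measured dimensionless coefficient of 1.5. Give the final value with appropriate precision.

1.84 L + 37.5 L = 39.34 L; the sum is limited to 1 decimal place (3 s.f.).
Carrying full precision, 39.34 × 1.5 = 59.01 L; 1.5 has 2 s.f., so the result keeps min(3, 2) = 2 s.f.
Rounded to 2 significant figures: 59 L.

59 L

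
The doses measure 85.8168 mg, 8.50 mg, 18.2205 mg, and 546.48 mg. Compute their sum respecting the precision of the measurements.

85.8168 mg + 8.50 mg + 18.2205 mg + 546.48 mg = 659.0173 mg.
Addition/subtraction keeps the fewest decimal places: 85.8168 → 4 decimal places, 8.50 → 2 decimal places, 18.2205 → 4 decimal places, 546.48 → 2 decimal places; limit is 2.
Rounded to 2 decimal places: 659.02 mg.

659.02 mg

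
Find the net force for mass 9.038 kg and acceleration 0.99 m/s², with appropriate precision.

net force = 9.038 kg × 0.99 m/s² = 8.94762 N.
9.038 has 4 significant figures; 0.99 has 2.
Division/multiplication keeps the fewest: 2 significant figures.
Rounded: 8.9 N.

8.9 N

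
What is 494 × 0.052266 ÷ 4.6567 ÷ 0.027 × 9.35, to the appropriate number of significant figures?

1.9 × 10³

494 × 0.052266 ÷ 4.6567 ÷ 0.027 × 9.35 = 1920.06441853…
Multiplication/division keeps the fewest significant figures: 494 → 3 s.f., 0.052266 → 5 s.f., 4.6567 → 5 s.f., 0.027 → 2 s.f., 9.35 → 3 s.f.; limit is 2.
Rounded to 2 significant figures: 1.9 × 10³.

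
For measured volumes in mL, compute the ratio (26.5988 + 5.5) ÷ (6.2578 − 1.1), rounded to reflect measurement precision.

26.5988 + 5.5 = 32.0988, limited to 1 d.p. → 3 s.f.; 6.2578 − 1.1 = 5.1578, limited to 1 d.p. → 2 s.f.
Carrying full precision, 32.0988 ÷ 5.1578 = 6.22335104114…; keep min(3, 2) = 2 s.f.
Rounded to 2 significant figures: 6.2.

6.2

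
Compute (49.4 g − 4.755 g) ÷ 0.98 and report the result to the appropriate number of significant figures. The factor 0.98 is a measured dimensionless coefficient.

49.4 g − 4.755 g = 44.645 g; the difference is limited to 1 decimal place (3 s.f.).
Carrying full precision, 44.645 ÷ 0.98 = 45.556122449… g; 0.98 has 2 s.f., so the result keeps min(3, 2) = 2 s.f.
Rounded to 2 significant figures: 46 g.

46 g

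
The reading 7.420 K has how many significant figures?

7.420: trailing zeros after a decimal point are significant.

4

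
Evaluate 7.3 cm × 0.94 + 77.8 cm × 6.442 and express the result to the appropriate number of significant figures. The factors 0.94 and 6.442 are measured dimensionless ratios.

508 cm

7.3 × 0.94 = 6.862 → 6.9 cm (2 s.f., last digit at the 10^-1 place).
77.8 × 6.442 = 501.1876 → 501 cm (3 s.f., last digit at the 10^0 place).
Sum: 508.0496 cm; keep the coarser place, 10^0.
Result: 508 cm.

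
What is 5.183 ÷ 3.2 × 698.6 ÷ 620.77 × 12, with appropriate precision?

22

5.183 ÷ 3.2 × 698.6 ÷ 620.77 × 12 = 21.8730999404…
Multiplication/division keeps the fewest significant figures: 5.183 → 4 s.f., 3.2 → 2 s.f., 698.6 → 4 s.f., 620.77 → 5 s.f., 12 → 2 s.f.; limit is 2.
Rounded to 2 significant figures: 22.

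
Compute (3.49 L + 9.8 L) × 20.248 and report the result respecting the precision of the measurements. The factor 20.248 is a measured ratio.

269 L

3.49 L + 9.8 L = 13.29 L; the sum is limited to 1 decimal place (3 s.f.).
Carrying full precision, 13.29 × 20.248 = 269.09592 L; 20.248 has 5 s.f., so the result keeps min(3, 5) = 3 s.f.
Rounded to 3 significant figures: 269 L.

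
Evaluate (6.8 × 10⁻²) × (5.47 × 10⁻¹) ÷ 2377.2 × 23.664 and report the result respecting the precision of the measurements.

(6.8 × 10⁻²) × (5.47 × 10⁻¹) ÷ 2377.2 × 23.664 = 0.000370270126199…
Multiplication/division keeps the fewest significant figures: 6.8 × 10⁻² → 2 s.f., 5.47 × 10⁻¹ → 3 s.f., 2377.2 → 5 s.f., 23.664 → 5 s.f.; limit is 2.
Rounded to 2 significant figures: 3.7 × 10⁻⁴.

3.7 × 10⁻⁴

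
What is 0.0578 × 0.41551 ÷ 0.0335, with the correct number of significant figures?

0.0578 × 0.41551 ÷ 0.0335 = 0.716909791045…
Multiplication/division keeps the fewest significant figures: 0.0578 → 3 s.f., 0.41551 → 5 s.f., 0.0335 → 3 s.f.; limit is 3.
Rounded to 3 significant figures: 0.717.

0.717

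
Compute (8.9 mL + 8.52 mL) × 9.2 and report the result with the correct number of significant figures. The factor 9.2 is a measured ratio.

8.9 mL + 8.52 mL = 17.42 mL; the sum is limited to 1 decimal place (3 s.f.).
Carrying full precision, 17.42 × 9.2 = 160.264 mL; 9.2 has 2 s.f., so the result keeps min(3, 2) = 2 s.f.
Rounded to 2 significant figures: 1.6 × 10² mL.

1.6 × 10² mL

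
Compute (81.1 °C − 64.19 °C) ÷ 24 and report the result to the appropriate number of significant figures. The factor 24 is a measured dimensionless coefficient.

0.70 °C

81.1 °C − 64.19 °C = 16.91 °C; the difference is limited to 1 decimal place (3 s.f.).
Carrying full precision, 16.91 ÷ 24 = 0.704583333333… °C; 24 has 2 s.f., so the result keeps min(3, 2) = 2 s.f.
Rounded to 2 significant figures: 0.70 °C.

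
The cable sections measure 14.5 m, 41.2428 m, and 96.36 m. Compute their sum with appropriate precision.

152.1 m

14.5 m + 41.2428 m + 96.36 m = 152.1028 m.
Addition/subtraction keeps the fewest decimal places: 14.5 → 1 decimal place, 41.2428 → 4 decimal places, 96.36 → 2 decimal places; limit is 1.
Rounded to 1 decimal place: 152.1 m.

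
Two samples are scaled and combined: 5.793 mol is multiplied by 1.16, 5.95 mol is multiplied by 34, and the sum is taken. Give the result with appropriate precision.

2.1 × 10^2 mol

5.793 × 1.16 = 6.71988 → 6.72 mol (3 s.f., last digit at the 10^-2 place).
5.95 × 34 = 202.3 → 2.0 × 10^2 mol (2 s.f., last digit at the 10^1 place).
Sum: 209.01988 mol; keep the coarser place, 10^1.
Result: 2.1 × 10^2 mol.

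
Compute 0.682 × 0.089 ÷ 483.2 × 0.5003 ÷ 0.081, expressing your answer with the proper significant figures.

7.8 × 10^-4

0.682 × 0.089 ÷ 483.2 × 0.5003 ÷ 0.081 = 0.000775877110416…
Multiplication/division keeps the fewest significant figures: 0.682 → 3 s.f., 0.089 → 2 s.f., 483.2 → 4 s.f., 0.5003 → 4 s.f., 0.081 → 2 s.f.; limit is 2.
Rounded to 2 significant figures: 7.8 × 10^-4.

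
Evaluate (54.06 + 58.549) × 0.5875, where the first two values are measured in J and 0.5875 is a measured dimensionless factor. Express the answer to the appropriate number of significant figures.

54.06 J + 58.549 J = 112.609 J; the sum is limited to 2 decimal places (5 s.f.).
Carrying full precision, 112.609 × 0.5875 = 66.1577875 J; 0.5875 has 4 s.f., so the result keeps min(5, 4) = 4 s.f.
Rounded to 4 significant figures: 66.16 J.

66.16 J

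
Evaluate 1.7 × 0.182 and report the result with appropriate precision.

1.7 × 0.182 = 0.3094
Multiplication/division keeps the fewest significant figures: 1.7 → 2 s.f., 0.182 → 3 s.f.; limit is 2.
Rounded to 2 significant figures: 0.31.

0.31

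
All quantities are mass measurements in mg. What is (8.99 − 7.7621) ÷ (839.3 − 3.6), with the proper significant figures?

8.99 − 7.7621 = 1.2279, limited to 2 d.p. → 3 s.f.; 839.3 − 3.6 = 835.7, limited to 1 d.p. → 4 s.f.
Carrying full precision, 1.2279 ÷ 835.7 = 0.00146930716764…; keep min(3, 4) = 3 s.f.
Rounded to 3 significant figures: 1.47 × 10^-3.

1.47 × 10^-3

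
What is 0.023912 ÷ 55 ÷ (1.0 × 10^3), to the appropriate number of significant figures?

0.023912 ÷ 55 ÷ (1.0 × 10^3) = 4.34763636364 × 10^-7…
Multiplication/division keeps the fewest significant figures: 0.023912 → 5 s.f., 55 → 2 s.f., 1.0 × 10^3 → 2 s.f.; limit is 2.
Rounded to 2 significant figures: 4.3 × 10^-7.

4.3 × 10^-7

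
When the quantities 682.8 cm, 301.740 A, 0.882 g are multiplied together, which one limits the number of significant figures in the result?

0.882 g

682.8 cm → 4 s.f.; 301.740 A → 6 s.f.; 0.882 g → 3 s.f.
The fewest is 3 significant figures, from 0.882 g.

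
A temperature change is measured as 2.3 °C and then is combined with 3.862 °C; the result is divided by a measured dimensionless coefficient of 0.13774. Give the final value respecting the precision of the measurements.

45 °C

2.3 °C + 3.862 °C = 6.162 °C; the sum is limited to 1 decimal place (2 s.f.).
Carrying full precision, 6.162 ÷ 0.13774 = 44.7364599971… °C; 0.13774 has 5 s.f., so the result keeps min(2, 5) = 2 s.f.
Rounded to 2 significant figures: 45 °C.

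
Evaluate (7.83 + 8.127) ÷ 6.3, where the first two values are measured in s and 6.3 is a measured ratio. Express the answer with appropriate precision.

2.5 s

7.83 s + 8.127 s = 15.957 s; the sum is limited to 2 decimal places (4 s.f.).
Carrying full precision, 15.957 ÷ 6.3 = 2.53285714286… s; 6.3 has 2 s.f., so the result keeps min(4, 2) = 2 s.f.
Rounded to 2 significant figures: 2.5 s.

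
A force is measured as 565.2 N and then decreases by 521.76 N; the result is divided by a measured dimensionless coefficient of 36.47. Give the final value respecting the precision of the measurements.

565.2 N − 521.76 N = 43.44 N; the difference is limited to 1 decimal place (3 s.f.).
Carrying full precision, 43.44 ÷ 36.47 = 1.19111598574… N; 36.47 has 4 s.f., so the result keeps min(3, 4) = 3 s.f.
Rounded to 3 significant figures: 1.19 N.

1.19 N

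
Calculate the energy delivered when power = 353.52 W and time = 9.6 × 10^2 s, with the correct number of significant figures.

energy delivered = 353.52 W × 9.6 × 10^2 s = 339379.2 J.
353.52 has 5 significant figures; 9.6 × 10^2 has 2.
Division/multiplication keeps the fewest: 2 significant figures.
Rounded: 3.4 × 10^5 J.

3.4 × 10^5 J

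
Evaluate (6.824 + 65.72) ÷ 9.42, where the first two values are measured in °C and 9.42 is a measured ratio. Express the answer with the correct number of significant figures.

6.824 °C + 65.72 °C = 72.544 °C; the sum is limited to 2 decimal places (4 s.f.).
Carrying full precision, 72.544 ÷ 9.42 = 7.70106157113… °C; 9.42 has 3 s.f., so the result keeps min(4, 3) = 3 s.f.
Rounded to 3 significant figures: 7.70 °C.

7.70 °C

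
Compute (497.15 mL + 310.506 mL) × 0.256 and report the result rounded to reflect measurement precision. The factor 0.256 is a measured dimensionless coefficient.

497.15 mL + 310.506 mL = 807.656 mL; the sum is limited to 2 decimal places (5 s.f.).
Carrying full precision, 807.656 × 0.256 = 206.759936 mL; 0.256 has 3 s.f., so the result keeps min(5, 3) = 3 s.f.
Rounded to 3 significant figures: 207 mL.

207 mL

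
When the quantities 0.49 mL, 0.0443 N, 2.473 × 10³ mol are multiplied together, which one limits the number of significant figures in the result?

0.49 mL

0.49 mL → 2 s.f.; 0.0443 N → 3 s.f.; 2.473 × 10³ mol → 4 s.f.
The fewest is 2 significant figures, from 0.49 mL.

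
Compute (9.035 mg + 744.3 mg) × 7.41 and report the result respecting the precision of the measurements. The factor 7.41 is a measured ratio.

5.58 × 10³ mg

9.035 mg + 744.3 mg = 753.335 mg; the sum is limited to 1 decimal place (4 s.f.).
Carrying full precision, 753.335 × 7.41 = 5582.21235 mg; 7.41 has 3 s.f., so the result keeps min(4, 3) = 3 s.f.
Rounded to 3 significant figures: 5.58 × 10³ mg.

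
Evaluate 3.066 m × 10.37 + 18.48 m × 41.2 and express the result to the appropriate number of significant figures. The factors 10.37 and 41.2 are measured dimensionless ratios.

3.066 × 10.37 = 31.79442 → 31.79 m (4 s.f., last digit at the 10^-2 place).
18.48 × 41.2 = 761.376 → 761 m (3 s.f., last digit at the 10^0 place).
Sum: 793.17042 m; keep the coarser place, 10^0.
Result: 7.93 × 10^2 m.

7.93 × 10^2 m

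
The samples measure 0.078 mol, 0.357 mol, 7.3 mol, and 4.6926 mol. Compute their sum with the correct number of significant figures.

12.4 mol

0.078 mol + 0.357 mol + 7.3 mol + 4.6926 mol = 12.4276 mol.
Addition/subtraction keeps the fewest decimal places: 0.078 → 3 decimal places, 0.357 → 3 decimal places, 7.3 → 1 decimal place, 4.6926 → 4 decimal places; limit is 1.
Rounded to 1 decimal place: 12.4 mol.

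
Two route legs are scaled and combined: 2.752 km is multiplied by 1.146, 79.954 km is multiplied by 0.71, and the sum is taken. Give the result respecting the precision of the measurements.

2.752 × 1.146 = 3.153792 → 3.154 km (4 s.f., last digit at the 10^-3 place).
79.954 × 0.71 = 56.76734 → 57 km (2 s.f., last digit at the 10^0 place).
Sum: 59.921132 km; keep the coarser place, 10^0.
Result: 6.0 × 10^1 km.

6.0 × 10^1 km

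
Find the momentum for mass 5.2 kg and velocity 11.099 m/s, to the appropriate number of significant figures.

58 kg·m/s

momentum = 5.2 kg × 11.099 m/s = 57.7148 kg·m/s.
5.2 has 2 significant figures; 11.099 has 5.
Division/multiplication keeps the fewest: 2 significant figures.
Rounded: 58 kg·m/s.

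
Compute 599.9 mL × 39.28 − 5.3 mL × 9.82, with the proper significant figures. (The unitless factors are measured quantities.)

599.9 × 39.28 = 23564.072 → 2.356 × 10^4 mL (4 s.f., last digit at the 10^1 place).
5.3 × 9.82 = 52.046 → 52 mL (2 s.f., last digit at the 10^0 place).
Difference: 23512.026 mL; keep the coarser place, 10^1.
Result: 2.351 × 10^4 mL.

2.351 × 10^4 mL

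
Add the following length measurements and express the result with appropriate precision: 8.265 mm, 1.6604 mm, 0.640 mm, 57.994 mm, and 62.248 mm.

130.807 mm

8.265 mm + 1.6604 mm + 0.640 mm + 57.994 mm + 62.248 mm = 130.8074 mm.
Addition/subtraction keeps the fewest decimal places: 8.265 → 3 decimal places, 1.6604 → 4 decimal places, 0.640 → 3 decimal places, 57.994 → 3 decimal places, 62.248 → 3 decimal places; limit is 3.
Rounded to 3 decimal places: 130.807 mm.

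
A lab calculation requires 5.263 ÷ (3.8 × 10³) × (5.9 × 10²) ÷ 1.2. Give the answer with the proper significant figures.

0.68

5.263 ÷ (3.8 × 10³) × (5.9 × 10²) ÷ 1.2 = 0.680958333333…
Multiplication/division keeps the fewest significant figures: 5.263 → 4 s.f., 3.8 × 10³ → 2 s.f., 5.9 × 10² → 2 s.f., 1.2 → 2 s.f.; limit is 2.
Rounded to 2 significant figures: 0.68.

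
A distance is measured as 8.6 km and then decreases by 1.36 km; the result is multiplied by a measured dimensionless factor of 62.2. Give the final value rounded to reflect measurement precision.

8.6 km − 1.36 km = 7.24 km; the difference is limited to 1 decimal place (2 s.f.).
Carrying full precision, 7.24 × 62.2 = 450.328 km; 62.2 has 3 s.f., so the result keeps min(2, 3) = 2 s.f.
Rounded to 2 significant figures: 4.5 × 10^2 km.

4.5 × 10^2 km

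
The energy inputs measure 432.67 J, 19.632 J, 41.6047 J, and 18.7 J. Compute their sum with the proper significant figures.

432.67 J + 19.632 J + 41.6047 J + 18.7 J = 512.6067 J.
Addition/subtraction keeps the fewest decimal places: 432.67 → 2 decimal places, 19.632 → 3 decimal places, 41.6047 → 4 decimal places, 18.7 → 1 decimal place; limit is 1.
Rounded to 1 decimal place: 5.126 × 10^2 J.

5.126 × 10^2 J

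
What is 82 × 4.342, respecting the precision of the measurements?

3.6 × 10²

82 × 4.342 = 356.044
Multiplication/division keeps the fewest significant figures: 82 → 2 s.f., 4.342 → 4 s.f.; limit is 2.
Rounded to 2 significant figures: 3.6 × 10².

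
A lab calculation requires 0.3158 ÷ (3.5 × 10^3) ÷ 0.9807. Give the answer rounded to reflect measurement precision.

9.2 × 10^-5

0.3158 ÷ (3.5 × 10^3) ÷ 0.9807 = 0.0000920042535215…
Multiplication/division keeps the fewest significant figures: 0.3158 → 4 s.f., 3.5 × 10^3 → 2 s.f., 0.9807 → 4 s.f.; limit is 2.
Rounded to 2 significant figures: 9.2 × 10^-5.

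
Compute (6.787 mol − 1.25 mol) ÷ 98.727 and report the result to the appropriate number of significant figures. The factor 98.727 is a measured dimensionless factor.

0.0561 mol

6.787 mol − 1.25 mol = 5.537 mol; the difference is limited to 2 decimal places (3 s.f.).
Carrying full precision, 5.537 ÷ 98.727 = 0.0560839486665… mol; 98.727 has 5 s.f., so the result keeps min(3, 5) = 3 s.f.
Rounded to 3 significant figures: 0.0561 mol.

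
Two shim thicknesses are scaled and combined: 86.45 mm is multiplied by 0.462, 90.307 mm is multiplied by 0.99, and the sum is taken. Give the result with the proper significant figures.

86.45 × 0.462 = 39.9399 → 39.9 mm (3 s.f., last digit at the 10^-1 place).
90.307 × 0.99 = 89.40393 → 89 mm (2 s.f., last digit at the 10^0 place).
Sum: 129.34383 mm; keep the coarser place, 10^0.
Result: 129 mm.

129 mm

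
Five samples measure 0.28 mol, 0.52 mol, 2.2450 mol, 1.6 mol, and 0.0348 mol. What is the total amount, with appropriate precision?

0.28 mol + 0.52 mol + 2.2450 mol + 1.6 mol + 0.0348 mol = 4.6798 mol.
Addition/subtraction keeps the fewest decimal places: 0.28 → 2 decimal places, 0.52 → 2 decimal places, 2.2450 → 4 decimal places, 1.6 → 1 decimal place, 0.0348 → 4 decimal places; limit is 1.
Rounded to 1 decimal place: 4.7 mol.

4.7 mol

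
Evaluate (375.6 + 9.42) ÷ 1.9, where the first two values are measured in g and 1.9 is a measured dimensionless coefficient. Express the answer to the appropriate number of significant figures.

375.6 g + 9.42 g = 385.02 g; the sum is limited to 1 decimal place (4 s.f.).
Carrying full precision, 385.02 ÷ 1.9 = 202.642105263… g; 1.9 has 2 s.f., so the result keeps min(4, 2) = 2 s.f.
Rounded to 2 significant figures: 2.0 × 10² g.

2.0 × 10² g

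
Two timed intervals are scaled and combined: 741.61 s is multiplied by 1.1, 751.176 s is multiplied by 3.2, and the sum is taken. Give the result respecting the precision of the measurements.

3.2 × 10^3 s

741.61 × 1.1 = 815.771 → 8.2 × 10^2 s (2 s.f., last digit at the 10^1 place).
751.176 × 3.2 = 2403.7632 → 2.4 × 10^3 s (2 s.f., last digit at the 10^2 place).
Sum: 3219.5342 s; keep the coarser place, 10^2.
Result: 3.2 × 10^3 s.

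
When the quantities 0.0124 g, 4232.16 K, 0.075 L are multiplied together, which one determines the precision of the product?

0.075 L

0.0124 g → 3 s.f.; 4232.16 K → 6 s.f.; 0.075 L → 2 s.f.
The fewest is 2 significant figures, from 0.075 L.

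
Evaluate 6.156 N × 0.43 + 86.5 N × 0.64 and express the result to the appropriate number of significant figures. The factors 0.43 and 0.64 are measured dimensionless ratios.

58 N

6.156 × 0.43 = 2.64708 → 2.6 N (2 s.f., last digit at the 10^-1 place).
86.5 × 0.64 = 55.36 → 55 N (2 s.f., last digit at the 10^0 place).
Sum: 58.00708 N; keep the coarser place, 10^0.
Result: 58 N.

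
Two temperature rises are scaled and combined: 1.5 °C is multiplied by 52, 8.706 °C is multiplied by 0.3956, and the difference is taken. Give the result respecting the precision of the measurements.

1.5 × 52 = 78 → 78 °C (2 s.f., last digit at the 10^0 place).
8.706 × 0.3956 = 3.4440936 → 3.444 °C (4 s.f., last digit at the 10^-3 place).
Difference: 74.5559064 °C; keep the coarser place, 10^0.
Result: 75 °C.

75 °C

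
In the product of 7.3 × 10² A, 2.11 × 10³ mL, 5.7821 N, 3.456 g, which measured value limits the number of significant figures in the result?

7.3 × 10² A → 2 s.f.; 2.11 × 10³ mL → 3 s.f.; 5.7821 N → 5 s.f.; 3.456 g → 4 s.f.
The fewest is 2 significant figures, from 7.3 × 10² A.

7.3 × 10² A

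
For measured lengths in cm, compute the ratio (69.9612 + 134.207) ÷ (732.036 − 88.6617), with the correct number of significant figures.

69.9612 + 134.207 = 204.1682, limited to 3 d.p. → 6 s.f.; 732.036 − 88.6617 = 643.3743, limited to 3 d.p. → 6 s.f.
Carrying full precision, 204.1682 ÷ 643.3743 = 0.317339688576…; keep min(6, 6) = 6 s.f.
Rounded to 6 significant figures: 3.17340 × 10⁻¹.

3.17340 × 10⁻¹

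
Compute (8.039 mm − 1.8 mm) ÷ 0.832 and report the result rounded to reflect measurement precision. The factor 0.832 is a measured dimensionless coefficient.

8.039 mm − 1.8 mm = 6.239 mm; the difference is limited to 1 decimal place (2 s.f.).
Carrying full precision, 6.239 ÷ 0.832 = 7.49879807692… mm; 0.832 has 3 s.f., so the result keeps min(2, 3) = 2 s.f.
Rounded to 2 significant figures: 7.5 mm.

7.5 mm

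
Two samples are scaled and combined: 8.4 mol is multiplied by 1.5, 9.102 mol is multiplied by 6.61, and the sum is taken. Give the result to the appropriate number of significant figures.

73 mol

8.4 × 1.5 = 12.6 → 13 mol (2 s.f., last digit at the 10^0 place).
9.102 × 6.61 = 60.16422 → 60.2 mol (3 s.f., last digit at the 10^-1 place).
Sum: 72.76422 mol; keep the coarser place, 10^0.
Result: 73 mol.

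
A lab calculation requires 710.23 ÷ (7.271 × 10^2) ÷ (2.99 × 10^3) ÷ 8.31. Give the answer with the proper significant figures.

3.93 × 10^-5

710.23 ÷ (7.271 × 10^2) ÷ (2.99 × 10^3) ÷ 8.31 = 0.0000393126804383…
Multiplication/division keeps the fewest significant figures: 710.23 → 5 s.f., 7.271 × 10^2 → 4 s.f., 2.99 × 10^3 → 3 s.f., 8.31 → 3 s.f.; limit is 3.
Rounded to 3 significant figures: 3.93 × 10^-5.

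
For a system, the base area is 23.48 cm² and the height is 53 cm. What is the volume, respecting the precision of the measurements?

1.2 × 10³ cm³

volume = 23.48 cm² × 53 cm = 1244.44 cm³.
23.48 has 4 significant figures; 53 has 2.
Division/multiplication keeps the fewest: 2 significant figures.
Rounded: 1.2 × 10³ cm³.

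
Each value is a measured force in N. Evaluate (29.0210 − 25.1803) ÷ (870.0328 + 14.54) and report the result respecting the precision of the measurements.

0.0043419

29.0210 − 25.1803 = 3.8407, limited to 4 d.p. → 5 s.f.; 870.0328 + 14.54 = 884.5728, limited to 2 d.p. → 5 s.f.
Carrying full precision, 3.8407 ÷ 884.5728 = 0.00434186988341…; keep min(5, 5) = 5 s.f.
Rounded to 5 significant figures: 0.0043419.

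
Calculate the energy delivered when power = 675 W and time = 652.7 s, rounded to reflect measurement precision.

4.41 × 10^5 J

energy delivered = 675 W × 652.7 s = 440572.5 J.
675 has 3 significant figures; 652.7 has 4.
Division/multiplication keeps the fewest: 3 significant figures.
Rounded: 4.41 × 10^5 J.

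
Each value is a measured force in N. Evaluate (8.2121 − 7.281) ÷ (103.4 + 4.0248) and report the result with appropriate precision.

0.00867

8.2121 − 7.281 = 0.9311, limited to 3 d.p. → 3 s.f.; 103.4 + 4.0248 = 107.4248, limited to 1 d.p. → 4 s.f.
Carrying full precision, 0.9311 ÷ 107.4248 = 0.00866745853844…; keep min(3, 4) = 3 s.f.
Rounded to 3 significant figures: 0.00867.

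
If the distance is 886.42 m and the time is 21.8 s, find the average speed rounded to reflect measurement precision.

average speed = 886.42 m ÷ 21.8 s = 40.6614678899… m/s.
886.42 has 5 significant figures; 21.8 has 3.
Division/multiplication keeps the fewest: 3 significant figures.
Rounded: 40.7 m/s.

40.7 m/s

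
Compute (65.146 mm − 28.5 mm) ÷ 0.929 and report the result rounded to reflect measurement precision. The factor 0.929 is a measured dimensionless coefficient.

39.4 mm

65.146 mm − 28.5 mm = 36.646 mm; the difference is limited to 1 decimal place (3 s.f.).
Carrying full precision, 36.646 ÷ 0.929 = 39.4467168999… mm; 0.929 has 3 s.f., so the result keeps min(3, 3) = 3 s.f.
Rounded to 3 significant figures: 39.4 mm.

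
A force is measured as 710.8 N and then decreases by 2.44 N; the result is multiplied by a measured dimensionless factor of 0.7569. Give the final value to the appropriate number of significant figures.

710.8 N − 2.44 N = 708.36 N; the difference is limited to 1 decimal place (4 s.f.).
Carrying full precision, 708.36 × 0.7569 = 536.157684 N; 0.7569 has 4 s.f., so the result keeps min(4, 4) = 4 s.f.
Rounded to 4 significant figures: 536.2 N.

536.2 N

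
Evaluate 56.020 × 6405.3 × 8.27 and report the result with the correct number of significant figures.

2.97 × 10^6

56.020 × 6405.3 × 8.27 = 2967481.97262
Multiplication/division keeps the fewest significant figures: 56.020 → 5 s.f., 6405.3 → 5 s.f., 8.27 → 3 s.f.; limit is 3.
Rounded to 3 significant figures: 2.97 × 10^6.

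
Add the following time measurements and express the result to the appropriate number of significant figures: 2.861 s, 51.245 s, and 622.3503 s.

2.861 s + 51.245 s + 622.3503 s = 676.4563 s.
Addition/subtraction keeps the fewest decimal places: 2.861 → 3 decimal places, 51.245 → 3 decimal places, 622.3503 → 4 decimal places; limit is 3.
Rounded to 3 decimal places: 676.456 s.

676.456 s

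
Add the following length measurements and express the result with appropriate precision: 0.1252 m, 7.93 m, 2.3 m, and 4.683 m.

0.1252 m + 7.93 m + 2.3 m + 4.683 m = 15.0382 m.
Addition/subtraction keeps the fewest decimal places: 0.1252 → 4 decimal places, 7.93 → 2 decimal places, 2.3 → 1 decimal place, 4.683 → 3 decimal places; limit is 1.
Rounded to 1 decimal place: 15.0 m.

15.0 m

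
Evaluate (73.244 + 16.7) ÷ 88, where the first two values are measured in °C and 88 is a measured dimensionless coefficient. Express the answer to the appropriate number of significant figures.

1.0 °C

73.244 °C + 16.7 °C = 89.944 °C; the sum is limited to 1 decimal place (3 s.f.).
Carrying full precision, 89.944 ÷ 88 = 1.02209090909… °C; 88 has 2 s.f., so the result keeps min(3, 2) = 2 s.f.
Rounded to 2 significant figures: 1.0 °C.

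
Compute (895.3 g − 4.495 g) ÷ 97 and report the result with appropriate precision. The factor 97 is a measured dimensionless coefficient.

9.2 g

895.3 g − 4.495 g = 890.805 g; the difference is limited to 1 decimal place (4 s.f.).
Carrying full precision, 890.805 ÷ 97 = 9.18355670103… g; 97 has 2 s.f., so the result keeps min(4, 2) = 2 s.f.
Rounded to 2 significant figures: 9.2 g.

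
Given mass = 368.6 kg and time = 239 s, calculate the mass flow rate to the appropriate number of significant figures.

mass flow rate = 368.6 kg ÷ 239 s = 1.54225941423… kg/s.
368.6 has 4 significant figures; 239 has 3.
Division/multiplication keeps the fewest: 3 significant figures.
Rounded: 1.54 kg/s.

1.54 kg/s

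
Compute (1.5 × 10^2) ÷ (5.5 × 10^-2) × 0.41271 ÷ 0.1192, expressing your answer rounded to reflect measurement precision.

9.4 × 10^3

(1.5 × 10^2) ÷ (5.5 × 10^-2) × 0.41271 ÷ 0.1192 = 9442.72422209…
Multiplication/division keeps the fewest significant figures: 1.5 × 10^2 → 2 s.f., 5.5 × 10^-2 → 2 s.f., 0.41271 → 5 s.f., 0.1192 → 4 s.f.; limit is 2.
Rounded to 2 significant figures: 9.4 × 10^3.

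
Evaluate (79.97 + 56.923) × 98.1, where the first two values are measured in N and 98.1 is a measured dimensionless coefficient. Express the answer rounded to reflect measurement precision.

79.97 N + 56.923 N = 136.893 N; the sum is limited to 2 decimal places (5 s.f.).
Carrying full precision, 136.893 × 98.1 = 13429.2033 N; 98.1 has 3 s.f., so the result keeps min(5, 3) = 3 s.f.
Rounded to 3 significant figures: 1.34 × 10^4 N.

1.34 × 10^4 N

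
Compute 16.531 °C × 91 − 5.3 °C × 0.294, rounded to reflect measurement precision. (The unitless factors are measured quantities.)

1.5 × 10^3 °C

16.531 × 91 = 1504.321 → 1.5 × 10^3 °C (2 s.f., last digit at the 10^2 place).
5.3 × 0.294 = 1.5582 → 1.6 °C (2 s.f., last digit at the 10^-1 place).
Difference: 1502.7628 °C; keep the coarser place, 10^2.
Result: 1.5 × 10^3 °C.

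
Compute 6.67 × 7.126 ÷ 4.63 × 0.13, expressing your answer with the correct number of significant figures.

6.67 × 7.126 ÷ 4.63 × 0.13 = 1.33454742981…
Multiplication/division keeps the fewest significant figures: 6.67 → 3 s.f., 7.126 → 4 s.f., 4.63 → 3 s.f., 0.13 → 2 s.f.; limit is 2.
Rounded to 2 significant figures: 1.3.

1.3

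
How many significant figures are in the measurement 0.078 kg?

0.078: leading zeros are not significant.

2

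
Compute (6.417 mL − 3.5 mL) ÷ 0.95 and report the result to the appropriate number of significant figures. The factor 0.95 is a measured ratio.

6.417 mL − 3.5 mL = 2.917 mL; the difference is limited to 1 decimal place (2 s.f.).
Carrying full precision, 2.917 ÷ 0.95 = 3.07052631579… mL; 0.95 has 2 s.f., so the result keeps min(2, 2) = 2 s.f.
Rounded to 2 significant figures: 3.1 mL.

3.1 mL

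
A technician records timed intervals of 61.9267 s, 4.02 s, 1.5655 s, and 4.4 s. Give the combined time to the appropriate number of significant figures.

71.9 s

61.9267 s + 4.02 s + 1.5655 s + 4.4 s = 71.9122 s.
Addition/subtraction keeps the fewest decimal places: 61.9267 → 4 decimal places, 4.02 → 2 decimal places, 1.5655 → 4 decimal places, 4.4 → 1 decimal place; limit is 1.
Rounded to 1 decimal place: 71.9 s.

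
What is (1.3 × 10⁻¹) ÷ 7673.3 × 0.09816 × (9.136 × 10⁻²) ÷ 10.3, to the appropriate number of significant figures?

1.5 × 10⁻⁸

(1.3 × 10⁻¹) ÷ 7673.3 × 0.09816 × (9.136 × 10⁻²) ÷ 10.3 = 1.47507665655 × 10^-8…
Multiplication/division keeps the fewest significant figures: 1.3 × 10⁻¹ → 2 s.f., 7673.3 → 5 s.f., 0.09816 → 4 s.f., 9.136 × 10⁻² → 4 s.f., 10.3 → 3 s.f.; limit is 2.
Rounded to 2 significant figures: 1.5 × 10⁻⁸.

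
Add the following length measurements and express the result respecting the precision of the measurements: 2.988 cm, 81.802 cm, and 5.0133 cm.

89.803 cm

2.988 cm + 81.802 cm + 5.0133 cm = 89.8033 cm.
Addition/subtraction keeps the fewest decimal places: 2.988 → 3 decimal places, 81.802 → 3 decimal places, 5.0133 → 4 decimal places; limit is 3.
Rounded to 3 decimal places: 89.803 cm.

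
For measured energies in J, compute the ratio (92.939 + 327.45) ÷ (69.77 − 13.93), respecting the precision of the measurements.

7.528

92.939 + 327.45 = 420.389, limited to 2 d.p. → 5 s.f.; 69.77 − 13.93 = 55.84, limited to 2 d.p. → 4 s.f.
Carrying full precision, 420.389 ÷ 55.84 = 7.52845630372…; keep min(5, 4) = 4 s.f.
Rounded to 4 significant figures: 7.528.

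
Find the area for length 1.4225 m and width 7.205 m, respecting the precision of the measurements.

10.25 m²

area = 1.4225 m × 7.205 m = 10.2491125 m².
1.4225 has 5 significant figures; 7.205 has 4.
Division/multiplication keeps the fewest: 4 significant figures.
Rounded: 10.25 m².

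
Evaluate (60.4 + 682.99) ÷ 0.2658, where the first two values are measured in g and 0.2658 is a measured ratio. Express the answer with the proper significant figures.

2797 g

60.4 g + 682.99 g = 743.39 g; the sum is limited to 1 decimal place (4 s.f.).
Carrying full precision, 743.39 ÷ 0.2658 = 2796.80210685… g; 0.2658 has 4 s.f., so the result keeps min(4, 4) = 4 s.f.
Rounded to 4 significant figures: 2797 g.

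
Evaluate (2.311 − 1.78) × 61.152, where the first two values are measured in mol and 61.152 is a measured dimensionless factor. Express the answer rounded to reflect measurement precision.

2.311 mol − 1.78 mol = 0.531 mol; the difference is limited to 2 decimal places (2 s.f.).
Carrying full precision, 0.531 × 61.152 = 32.471712 mol; 61.152 has 5 s.f., so the result keeps min(2, 5) = 2 s.f.
Rounded to 2 significant figures: 32 mol.

32 mol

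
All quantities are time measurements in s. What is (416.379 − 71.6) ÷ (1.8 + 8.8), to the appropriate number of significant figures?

32.5

416.379 − 71.6 = 344.779, limited to 1 d.p. → 4 s.f.; 1.8 + 8.8 = 10.6, limited to 1 d.p. → 3 s.f.
Carrying full precision, 344.779 ÷ 10.6 = 32.5263207547…; keep min(4, 3) = 3 s.f.
Rounded to 3 significant figures: 32.5.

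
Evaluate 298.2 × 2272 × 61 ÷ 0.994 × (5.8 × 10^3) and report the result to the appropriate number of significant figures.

298.2 × 2272 × 61 ÷ 0.994 × (5.8 × 10^3) = 2.4115008 × 10^11
Multiplication/division keeps the fewest significant figures: 298.2 → 4 s.f., 2272 → 4 s.f., 61 → 2 s.f., 0.994 → 3 s.f., 5.8 × 10^3 → 2 s.f.; limit is 2.
Rounded to 2 significant figures: 2.4 × 10^11.

2.4 × 10^11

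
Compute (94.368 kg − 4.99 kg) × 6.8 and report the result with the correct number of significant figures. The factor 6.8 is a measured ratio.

94.368 kg − 4.99 kg = 89.378 kg; the difference is limited to 2 decimal places (4 s.f.).
Carrying full precision, 89.378 × 6.8 = 607.7704 kg; 6.8 has 2 s.f., so the result keeps min(4, 2) = 2 s.f.
Rounded to 2 significant figures: 6.1 × 10^2 kg.

6.1 × 10^2 kg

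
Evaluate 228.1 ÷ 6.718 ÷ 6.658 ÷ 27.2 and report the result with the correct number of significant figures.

228.1 ÷ 6.718 ÷ 6.658 ÷ 27.2 = 0.187487617762…
Multiplication/division keeps the fewest significant figures: 228.1 → 4 s.f., 6.718 → 4 s.f., 6.658 → 4 s.f., 27.2 → 3 s.f.; limit is 3.
Rounded to 3 significant figures: 0.187.

0.187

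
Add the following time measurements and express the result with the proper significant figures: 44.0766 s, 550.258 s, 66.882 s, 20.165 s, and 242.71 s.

44.0766 s + 550.258 s + 66.882 s + 20.165 s + 242.71 s = 924.0916 s.
Addition/subtraction keeps the fewest decimal places: 44.0766 → 4 decimal places, 550.258 → 3 decimal places, 66.882 → 3 decimal places, 20.165 → 3 decimal places, 242.71 → 2 decimal places; limit is 2.
Rounded to 2 decimal places: 924.09 s.

924.09 s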